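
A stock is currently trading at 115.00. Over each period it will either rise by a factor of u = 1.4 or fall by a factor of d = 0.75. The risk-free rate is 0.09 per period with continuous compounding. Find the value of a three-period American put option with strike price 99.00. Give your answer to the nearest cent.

Risk-neutral probability p = (e^0.09 − 0.75)/(1.4 − 0.75) = 0.3442/0.6500 = 0.5295
Terminal stock prices: S_uuu = 315.6, S_uud = 169, S_udd = 90.56, S_ddd = 48.52
Terminal payoffs (K − S): max(-216.6, 0) = 0, max(-70.05, 0) = 0, max(8.438, 0) = 8.438, max(50.48, 0) = 50.48
Node uu (S = 225.4): continuation = e^(−0.09)·[0.5295·0.0000 + 0.4705·0.0000] = 0.0000; exercise value = 0.0000 ≤ continuation, so V_uu = 0.0000
Node ud (S = 120.8): continuation = e^(−0.09)·[0.5295·0.0000 + 0.4705·8.4375] = 3.6282; exercise value = 0.0000 ≤ continuation, so V_ud = 3.6282
Node dd (S = 64.69): continuation = e^(−0.09)·[0.5295·8.4375 + 0.4705·50.4844] = 25.7917; exercise value = 34.3125 > continuation, so V_dd = 34.3125 (exercise)
Node u (S = 161): continuation = e^(−0.09)·[0.5295·0.0000 + 0.4705·3.6282] = 1.5601; exercise value = 0.0000 ≤ continuation, so V_u = 1.5601
Node d (S = 86.25): continuation = e^(−0.09)·[0.5295·3.6282 + 0.4705·34.3125] = 16.5103; exercise value = 12.7500 ≤ continuation, so V_d = 16.5103
Node 0 (S = 115): continuation = e^(−0.09)·[0.5295·1.5601 + 0.4705·16.5103] = 7.8545; exercise value = 0.0000 ≤ continuation, so V_0 = 7.8545

7.85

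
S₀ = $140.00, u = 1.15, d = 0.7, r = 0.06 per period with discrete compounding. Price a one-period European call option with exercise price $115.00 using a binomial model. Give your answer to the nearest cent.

Risk-neutral probability p = (1 + 0.06 − 0.7)/(1.15 − 0.7) = 0.3600/0.4500 = 0.8000
Terminal stock prices: S_u = 161, S_d = 98
Terminal payoffs (S − K): max(46, 0) = 46, max(-17, 0) = 0
Node 0 (S = 140): V_0 = 1/1.06·[0.8000·46.0000 + 0.2000·0.0000] = 34.7170

$34.72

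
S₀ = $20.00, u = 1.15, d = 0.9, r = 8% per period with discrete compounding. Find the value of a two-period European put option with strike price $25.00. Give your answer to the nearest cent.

$2.08

Risk-neutral probability p = (1 + 0.08 − 0.9)/(1.15 − 0.9) = 0.1800/0.2500 = 0.7200
Terminal stock prices: S_uu = 26.45, S_ud = 20.7, S_dd = 16.2
Terminal payoffs (K − S): max(-1.45, 0) = 0, max(4.3, 0) = 4.3, max(8.8, 0) = 8.8
Node u (S = 23): V_u = 1/1.08·[0.7200·0.0000 + 0.2800·4.3000] = 1.1148
Node d (S = 18): V_d = 1/1.08·[0.7200·4.3000 + 0.2800·8.8000] = 5.1481
Node 0 (S = 20): V_0 = 1/1.08·[0.7200·1.1148 + 0.2800·5.1481] = 2.0779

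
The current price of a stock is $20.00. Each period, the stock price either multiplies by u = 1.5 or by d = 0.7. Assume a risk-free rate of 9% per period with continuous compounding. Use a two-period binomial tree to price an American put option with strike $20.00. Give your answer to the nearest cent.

Risk-neutral probability p = (e^0.09 − 0.7)/(1.5 − 0.7) = 0.3942/0.8000 = 0.4927
Terminal stock prices: S_uu = 45, S_ud = 21, S_dd = 9.8
Terminal payoffs (K − S): max(-25, 0) = 0, max(-1, 0) = 0, max(10.2, 0) = 10.2
Node u (S = 30): continuation = e^(−0.09)·[0.4927·0.0000 + 0.5073·0.0000] = 0.0000; exercise value = 0.0000 ≤ continuation, so V_u = 0.0000
Node d (S = 14): continuation = e^(−0.09)·[0.4927·0.0000 + 0.5073·10.2000] = 4.7289; exercise value = 6.0000 > continuation, so V_d = 6.0000 (exercise)
Node 0 (S = 20): continuation = e^(−0.09)·[0.4927·0.0000 + 0.5073·6.0000] = 2.7817; exercise value = 0.0000 ≤ continuation, so V_0 = 2.7817

$2.78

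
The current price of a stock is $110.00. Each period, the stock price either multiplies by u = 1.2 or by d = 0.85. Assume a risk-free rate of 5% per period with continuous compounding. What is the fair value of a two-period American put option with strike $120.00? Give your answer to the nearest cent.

Risk-neutral probability p = (e^0.05 − 0.85)/(1.2 − 0.85) = 0.2013/0.3500 = 0.5751
Terminal stock prices: S_uu = 158.4, S_ud = 112.2, S_dd = 79.47
Terminal payoffs (K − S): max(-38.4, 0) = 0, max(7.8, 0) = 7.8, max(40.53, 0) = 40.53
Node u (S = 132): continuation = e^(−0.05)·[0.5751·0.0000 + 0.4249·7.8000] = 3.1529; exercise value = 0.0000 ≤ continuation, so V_u = 3.1529
Node d (S = 93.5): continuation = e^(−0.05)·[0.5751·7.8000 + 0.4249·40.5250] = 20.6475; exercise value = 26.5000 > continuation, so V_d = 26.5000 (exercise)
Node 0 (S = 110): continuation = e^(−0.05)·[0.5751·3.1529 + 0.4249·26.5000] = 12.4364; exercise value = 10.0000 ≤ continuation, so V_0 = 12.4364

$12.44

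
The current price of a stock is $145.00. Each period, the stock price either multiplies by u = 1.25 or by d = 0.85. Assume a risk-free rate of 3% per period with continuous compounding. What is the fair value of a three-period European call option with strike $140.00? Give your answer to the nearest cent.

Risk-neutral probability p = (e^0.03 − 0.85)/(1.25 − 0.85) = 0.1805/0.4000 = 0.4511
Terminal stock prices: S_uuu = 283.2, S_uud = 192.6, S_udd = 131, S_ddd = 89.05
Terminal payoffs (S − K): max(143.2, 0) = 143.2, max(52.58, 0) = 52.58, max(-9.047, 0) = 0, max(-50.95, 0) = 0
Node uu (S = 226.6): V_uu = e^(−0.03)·[0.4511·143.2031 + 0.5489·52.5781] = 90.7001
Node ud (S = 154.1): V_ud = e^(−0.03)·[0.4511·52.5781 + 0.5489·0.0000] = 23.0189
Node dd (S = 104.8): V_dd = e^(−0.03)·[0.4511·0.0000 + 0.5489·0.0000] = 0.0000
Node u (S = 181.2): V_u = e^(−0.03)·[0.4511·90.7001 + 0.5489·23.0189] = 51.9696
Node d (S = 123.2): V_d = e^(−0.03)·[0.4511·23.0189 + 0.5489·0.0000] = 10.0777
Node 0 (S = 145): V_0 = e^(−0.03)·[0.4511·51.9696 + 0.5489·10.0777] = 28.1203

$28.12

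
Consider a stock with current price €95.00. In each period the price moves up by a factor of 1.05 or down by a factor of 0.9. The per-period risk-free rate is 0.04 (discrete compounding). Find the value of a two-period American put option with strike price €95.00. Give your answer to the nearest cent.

€0.91

Risk-neutral probability p = (1 + 0.04 − 0.9)/(1.05 − 0.9) = 0.1400/0.1500 = 0.9333
Terminal stock prices: S_uu = 104.7, S_ud = 89.78, S_dd = 76.95
Terminal payoffs (K − S): max(-9.737, 0) = 0, max(5.225, 0) = 5.225, max(18.05, 0) = 18.05
Node u (S = 99.75): continuation = 1/1.04·[0.9333·0.0000 + 0.0667·5.2250] = 0.3349; exercise value = 0.0000 ≤ continuation, so V_u = 0.3349
Node d (S = 85.5): continuation = 1/1.04·[0.9333·5.2250 + 0.0667·18.0500] = 5.8462; exercise value = 9.5000 > continuation, so V_d = 9.5000 (exercise)
Node 0 (S = 95): continuation = 1/1.04·[0.9333·0.3349 + 0.0667·9.5000] = 0.9096; exercise value = 0.0000 ≤ continuation, so V_0 = 0.9096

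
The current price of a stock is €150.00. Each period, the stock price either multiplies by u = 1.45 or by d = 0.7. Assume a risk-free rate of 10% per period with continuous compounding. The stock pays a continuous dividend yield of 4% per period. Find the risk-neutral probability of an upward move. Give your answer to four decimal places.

Per-period risk-free factor R = e^0.1 = 1.1052; dividend-adjusted growth = e^(0.1−0.04) = 1.0618.
Risk-neutral probability p = (1.0618 − 0.7)/(1.45 − 0.7) = 0.3618/0.7500 = 0.4824

p = 0.4824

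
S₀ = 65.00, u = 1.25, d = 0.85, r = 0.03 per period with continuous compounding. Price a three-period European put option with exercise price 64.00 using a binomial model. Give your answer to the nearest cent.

Risk-neutral probability p = (e^0.03 − 0.85)/(1.25 − 0.85) = 0.1805/0.4000 = 0.4511
Terminal stock prices: S_uuu = 127, S_uud = 86.33, S_udd = 58.7, S_ddd = 39.92
Terminal payoffs (K − S): max(-62.95, 0) = 0, max(-22.33, 0) = 0, max(5.297, 0) = 5.297, max(24.08, 0) = 24.08
Node uu (S = 101.6): V_uu = e^(−0.03)·[0.4511·0.0000 + 0.5489·0.0000] = 0.0000
Node ud (S = 69.06): V_ud = e^(−0.03)·[0.4511·0.0000 + 0.5489·5.2969] = 2.8213
Node dd (S = 46.96): V_dd = e^(−0.03)·[0.4511·5.2969 + 0.5489·24.0819] = 15.1460
Node u (S = 81.25): V_u = e^(−0.03)·[0.4511·0.0000 + 0.5489·2.8213] = 1.5028
Node d (S = 55.25): V_d = e^(−0.03)·[0.4511·2.8213 + 0.5489·15.1460] = 9.3026
Node 0 (S = 65): V_0 = e^(−0.03)·[0.4511·1.5028 + 0.5489·9.3026] = 5.6129

5.61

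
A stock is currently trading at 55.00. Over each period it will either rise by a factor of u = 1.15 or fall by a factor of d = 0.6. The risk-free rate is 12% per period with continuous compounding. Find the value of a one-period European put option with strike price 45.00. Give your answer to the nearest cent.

Risk-neutral probability p = (e^0.12 − 0.6)/(1.15 − 0.6) = 0.5275/0.5500 = 0.9591
Terminal stock prices: S_u = 63.25, S_d = 33
Terminal payoffs (K − S): max(-18.25, 0) = 0, max(12, 0) = 12
Node 0 (S = 55): V_0 = e^(−0.12)·[0.9591·0.0000 + 0.0409·12.0000] = 0.4355

0.44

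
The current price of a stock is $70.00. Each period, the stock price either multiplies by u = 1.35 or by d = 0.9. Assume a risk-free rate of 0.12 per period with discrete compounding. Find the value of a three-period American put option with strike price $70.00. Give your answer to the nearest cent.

$3.19

Risk-neutral probability p = (1 + 0.12 − 0.9)/(1.35 − 0.9) = 0.2200/0.4500 = 0.4889
Terminal stock prices: S_uuu = 172.2, S_uud = 114.8, S_udd = 76.55, S_ddd = 51.03
Terminal payoffs (K − S): max(-102.2, 0) = 0, max(-44.82, 0) = 0, max(-6.545, 0) = 0, max(18.97, 0) = 18.97
Node uu (S = 127.6): continuation = 1/1.12·[0.4889·0.0000 + 0.5111·0.0000] = 0.0000; exercise value = 0.0000 ≤ continuation, so V_uu = 0.0000
Node ud (S = 85.05): continuation = 1/1.12·[0.4889·0.0000 + 0.5111·0.0000] = 0.0000; exercise value = 0.0000 ≤ continuation, so V_ud = 0.0000
Node dd (S = 56.7): continuation = 1/1.12·[0.4889·0.0000 + 0.5111·18.9700] = 8.6569; exercise value = 13.3000 > continuation, so V_dd = 13.3000 (exercise)
Node u (S = 94.5): continuation = 1/1.12·[0.4889·0.0000 + 0.5111·0.0000] = 0.0000; exercise value = 0.0000 ≤ continuation, so V_u = 0.0000
Node d (S = 63): continuation = 1/1.12·[0.4889·0.0000 + 0.5111·13.3000] = 6.0694; exercise value = 7.0000 > continuation, so V_d = 7.0000 (exercise)
Node 0 (S = 70): continuation = 1/1.12·[0.4889·0.0000 + 0.5111·7.0000] = 3.1944; exercise value = 0.0000 ≤ continuation, so V_0 = 3.1944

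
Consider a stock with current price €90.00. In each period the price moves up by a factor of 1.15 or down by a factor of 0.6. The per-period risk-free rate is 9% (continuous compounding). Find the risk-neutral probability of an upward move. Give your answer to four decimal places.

Risk-neutral probability p = (e^0.09 − 0.6)/(1.15 − 0.6) = 0.4942/0.5500 = 0.8985

p = 0.8985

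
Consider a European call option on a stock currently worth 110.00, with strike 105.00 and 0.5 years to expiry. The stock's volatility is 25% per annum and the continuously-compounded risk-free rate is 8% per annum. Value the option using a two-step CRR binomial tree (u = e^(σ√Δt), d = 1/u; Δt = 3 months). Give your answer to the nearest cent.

12.89

CRR parameters: u = e^(σ√Δt) = e^(0.25·√0.25) = 1.1331, d = 1/u = 0.8825
Per-period rate: rΔt = 0.08·0.25 = 0.02, so R = e^0.02 = 1.0202
Risk-neutral probability p = (e^0.02 − 0.8825)/(1.1331 − 0.8825) = 0.1377/0.2507 = 0.5494
Terminal stock prices: S_uu = 141.2, S_ud = 110, S_dd = 85.67
Terminal payoffs (S − K): max(36.24, 0) = 36.24, max(5, 0) = 5, max(-19.33, 0) = 0
Node u (S = 124.6): V_u = e^(−0.02)·[0.5494·36.2428 + 0.4506·5.0000] = 21.7255
Node d (S = 97.07): V_d = e^(−0.02)·[0.5494·5.0000 + 0.4506·0.0000] = 2.6925
Node 0 (S = 110): V_0 = e^(−0.02)·[0.5494·21.7255 + 0.4506·2.6925] = 12.8886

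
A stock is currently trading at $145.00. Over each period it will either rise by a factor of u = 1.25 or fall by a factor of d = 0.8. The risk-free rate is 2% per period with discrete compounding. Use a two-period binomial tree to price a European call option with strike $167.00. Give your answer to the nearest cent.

Risk-neutral probability p = (1 + 0.02 − 0.8)/(1.25 − 0.8) = 0.2200/0.4500 = 0.4889
Terminal stock prices: S_uu = 226.6, S_ud = 145, S_dd = 92.8
Terminal payoffs (S − K): max(59.56, 0) = 59.56, max(-22, 0) = 0, max(-74.2, 0) = 0
Node u (S = 181.2): V_u = 1/1.02·[0.4889·59.5625 + 0.5111·0.0000] = 28.5485
Node d (S = 116): V_d = 1/1.02·[0.4889·0.0000 + 0.5111·0.0000] = 0.0000
Node 0 (S = 145): V_0 = 1/1.02·[0.4889·28.5485 + 0.5111·0.0000] = 13.6834

$13.68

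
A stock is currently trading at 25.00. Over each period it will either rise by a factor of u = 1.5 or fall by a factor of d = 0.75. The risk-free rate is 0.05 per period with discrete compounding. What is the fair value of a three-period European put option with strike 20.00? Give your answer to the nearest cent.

Risk-neutral probability p = (1 + 0.05 − 0.75)/(1.5 − 0.75) = 0.3000/0.7500 = 0.4000
Terminal stock prices: S_uuu = 84.38, S_uud = 42.19, S_udd = 21.09, S_ddd = 10.55
Terminal payoffs (K − S): max(-64.38, 0) = 0, max(-22.19, 0) = 0, max(-1.094, 0) = 0, max(9.453, 0) = 9.453
Node uu (S = 56.25): V_uu = 1/1.05·[0.4000·0.0000 + 0.6000·0.0000] = 0.0000
Node ud (S = 28.12): V_ud = 1/1.05·[0.4000·0.0000 + 0.6000·0.0000] = 0.0000
Node dd (S = 14.06): V_dd = 1/1.05·[0.4000·0.0000 + 0.6000·9.4531] = 5.4018
Node u (S = 37.5): V_u = 1/1.05·[0.4000·0.0000 + 0.6000·0.0000] = 0.0000
Node d (S = 18.75): V_d = 1/1.05·[0.4000·0.0000 + 0.6000·5.4018] = 3.0867
Node 0 (S = 25): V_0 = 1/1.05·[0.4000·0.0000 + 0.6000·3.0867] = 1.7638

1.76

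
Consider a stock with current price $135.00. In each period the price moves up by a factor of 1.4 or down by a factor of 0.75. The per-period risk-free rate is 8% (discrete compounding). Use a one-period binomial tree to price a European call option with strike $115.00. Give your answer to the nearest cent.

Risk-neutral probability p = (1 + 0.08 − 0.75)/(1.4 − 0.75) = 0.3300/0.6500 = 0.5077
Terminal stock prices: S_u = 189, S_d = 101.2
Terminal payoffs (S − K): max(74, 0) = 74, max(-13.75, 0) = 0
Node 0 (S = 135): V_0 = 1/1.08·[0.5077·74.0000 + 0.4923·0.0000] = 34.7863

$34.79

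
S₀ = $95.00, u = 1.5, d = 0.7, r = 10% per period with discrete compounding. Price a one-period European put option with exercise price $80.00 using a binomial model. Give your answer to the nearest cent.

$6.14

Risk-neutral probability p = (1 + 0.1 − 0.7)/(1.5 − 0.7) = 0.4000/0.8000 = 0.5000
Terminal stock prices: S_u = 142.5, S_d = 66.5
Terminal payoffs (K − S): max(-62.5, 0) = 0, max(13.5, 0) = 13.5
Node 0 (S = 95): V_0 = 1/1.1·[0.5000·0.0000 + 0.5000·13.5000] = 6.1364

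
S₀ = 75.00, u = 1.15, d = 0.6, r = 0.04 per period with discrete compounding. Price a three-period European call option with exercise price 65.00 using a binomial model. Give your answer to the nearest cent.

22.33

Risk-neutral probability p = (1 + 0.04 − 0.6)/(1.15 − 0.6) = 0.4400/0.5500 = 0.8000
Terminal stock prices: S_uuu = 114.1, S_uud = 59.51, S_udd = 31.05, S_ddd = 16.2
Terminal payoffs (S − K): max(49.07, 0) = 49.07, max(-5.488, 0) = 0, max(-33.95, 0) = 0, max(-48.8, 0) = 0
Node uu (S = 99.19): V_uu = 1/1.04·[0.8000·49.0656 + 0.2000·0.0000] = 37.7428
Node ud (S = 51.75): V_ud = 1/1.04·[0.8000·0.0000 + 0.2000·0.0000] = 0.0000
Node dd (S = 27): V_dd = 1/1.04·[0.8000·0.0000 + 0.2000·0.0000] = 0.0000
Node u (S = 86.25): V_u = 1/1.04·[0.8000·37.7428 + 0.2000·0.0000] = 29.0329
Node d (S = 45): V_d = 1/1.04·[0.8000·0.0000 + 0.2000·0.0000] = 0.0000
Node 0 (S = 75): V_0 = 1/1.04·[0.8000·29.0329 + 0.2000·0.0000] = 22.3330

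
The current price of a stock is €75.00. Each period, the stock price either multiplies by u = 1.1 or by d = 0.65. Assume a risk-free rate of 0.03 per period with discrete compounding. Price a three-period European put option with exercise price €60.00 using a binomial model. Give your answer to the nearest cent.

Risk-neutral probability p = (1 + 0.03 − 0.65)/(1.1 − 0.65) = 0.3800/0.4500 = 0.8444
Terminal stock prices: S_uuu = 99.83, S_uud = 58.99, S_udd = 34.86, S_ddd = 20.6
Terminal payoffs (K − S): max(-39.83, 0) = 0, max(1.012, 0) = 1.012, max(25.14, 0) = 25.14, max(39.4, 0) = 39.4
Node uu (S = 90.75): V_uu = 1/1.03·[0.8444·0.0000 + 0.1556·1.0125] = 0.1529
Node ud (S = 53.62): V_ud = 1/1.03·[0.8444·1.0125 + 0.1556·25.1437] = 4.6274
Node dd (S = 31.69): V_dd = 1/1.03·[0.8444·25.1437 + 0.1556·39.4031] = 26.5649
Node u (S = 82.5): V_u = 1/1.03·[0.8444·0.1529 + 0.1556·4.6274] = 0.8242
Node d (S = 48.75): V_d = 1/1.03·[0.8444·4.6274 + 0.1556·26.5649] = 7.8058
Node 0 (S = 75): V_0 = 1/1.03·[0.8444·0.8242 + 0.1556·7.8058] = 1.8546

€1.85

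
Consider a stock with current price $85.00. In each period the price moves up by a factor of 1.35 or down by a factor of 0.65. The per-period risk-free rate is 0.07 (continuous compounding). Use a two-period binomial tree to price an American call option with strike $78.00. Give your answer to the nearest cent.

$24.36

Risk-neutral probability p = (e^0.07 − 0.65)/(1.35 − 0.65) = 0.4225/0.7000 = 0.6036
Terminal stock prices: S_uu = 154.9, S_ud = 74.59, S_dd = 35.91
Terminal payoffs (S − K): max(76.91, 0) = 76.91, max(-3.412, 0) = 0, max(-42.09, 0) = 0
Node u (S = 114.8): continuation = e^(−0.07)·[0.6036·76.9125 + 0.3964·0.0000] = 43.2846; exercise value = 36.7500 ≤ continuation, so V_u = 43.2846
Node d (S = 55.25): continuation = e^(−0.07)·[0.6036·0.0000 + 0.3964·0.0000] = 0.0000; exercise value = 0.0000 ≤ continuation, so V_d = 0.0000
Node 0 (S = 85): continuation = e^(−0.07)·[0.6036·43.2846 + 0.3964·0.0000] = 24.3596; exercise value = 7.0000 ≤ continuation, so V_0 = 24.3596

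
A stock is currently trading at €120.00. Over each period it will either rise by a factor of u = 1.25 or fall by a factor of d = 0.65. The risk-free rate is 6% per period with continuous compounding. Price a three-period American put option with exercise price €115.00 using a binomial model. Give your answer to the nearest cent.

€14.27

Risk-neutral probability p = (e^0.06 − 0.65)/(1.25 − 0.65) = 0.4118/0.6000 = 0.6864
Terminal stock prices: S_uuu = 234.4, S_uud = 121.9, S_udd = 63.38, S_ddd = 32.95
Terminal payoffs (K − S): max(-119.4, 0) = 0, max(-6.875, 0) = 0, max(51.62, 0) = 51.62, max(82.05, 0) = 82.05
Node uu (S = 187.5): continuation = e^(−0.06)·[0.6864·0.0000 + 0.3136·0.0000] = 0.0000; exercise value = 0.0000 ≤ continuation, so V_uu = 0.0000
Node ud (S = 97.5): continuation = e^(−0.06)·[0.6864·0.0000 + 0.3136·51.6250] = 15.2471; exercise value = 17.5000 > continuation, so V_ud = 17.5000 (exercise)
Node dd (S = 50.7): continuation = e^(−0.06)·[0.6864·51.6250 + 0.3136·82.0450] = 57.6029; exercise value = 64.3000 > continuation, so V_dd = 64.3000 (exercise)
Node u (S = 150): continuation = e^(−0.06)·[0.6864·0.0000 + 0.3136·17.5000] = 5.1685; exercise value = 0.0000 ≤ continuation, so V_u = 5.1685
Node d (S = 78): continuation = e^(−0.06)·[0.6864·17.5000 + 0.3136·64.3000] = 30.3029; exercise value = 37.0000 > continuation, so V_d = 37.0000 (exercise)
Node 0 (S = 120): continuation = e^(−0.06)·[0.6864·5.1685 + 0.3136·37.0000] = 14.2687; exercise value = 0.0000 ≤ continuation, so V_0 = 14.2687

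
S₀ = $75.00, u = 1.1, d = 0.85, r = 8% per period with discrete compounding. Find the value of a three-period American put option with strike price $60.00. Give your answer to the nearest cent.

Risk-neutral probability p = (1 + 0.08 − 0.85)/(1.1 − 0.85) = 0.2300/0.2500 = 0.9200
Terminal stock prices: S_uuu = 99.83, S_uud = 77.14, S_udd = 59.61, S_ddd = 46.06
Terminal payoffs (K − S): max(-39.83, 0) = 0, max(-17.14, 0) = 0, max(0.3938, 0) = 0.3938, max(13.94, 0) = 13.94
Node uu (S = 90.75): continuation = 1/1.08·[0.9200·0.0000 + 0.0800·0.0000] = 0.0000; exercise value = 0.0000 ≤ continuation, so V_uu = 0.0000
Node ud (S = 70.12): continuation = 1/1.08·[0.9200·0.0000 + 0.0800·0.3938] = 0.0292; exercise value = 0.0000 ≤ continuation, so V_ud = 0.0292
Node dd (S = 54.19): continuation = 1/1.08·[0.9200·0.3938 + 0.0800·13.9406] = 1.3681; exercise value = 5.8125 > continuation, so V_dd = 5.8125 (exercise)
Node u (S = 82.5): continuation = 1/1.08·[0.9200·0.0000 + 0.0800·0.0292] = 0.0022; exercise value = 0.0000 ≤ continuation, so V_u = 0.0022
Node d (S = 63.75): continuation = 1/1.08·[0.9200·0.0292 + 0.0800·5.8125] = 0.4554; exercise value = 0.0000 ≤ continuation, so V_d = 0.4554
Node 0 (S = 75): continuation = 1/1.08·[0.9200·0.0022 + 0.0800·0.4554] = 0.0356; exercise value = 0.0000 ≤ continuation, so V_0 = 0.0356

$0.04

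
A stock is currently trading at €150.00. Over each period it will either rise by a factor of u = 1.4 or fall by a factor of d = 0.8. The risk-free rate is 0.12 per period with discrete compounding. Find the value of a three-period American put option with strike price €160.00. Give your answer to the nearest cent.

€18.78

Risk-neutral probability p = (1 + 0.12 − 0.8)/(1.4 − 0.8) = 0.3200/0.6000 = 0.5333
Terminal stock prices: S_uuu = 411.6, S_uud = 235.2, S_udd = 134.4, S_ddd = 76.8
Terminal payoffs (K − S): max(-251.6, 0) = 0, max(-75.2, 0) = 0, max(25.6, 0) = 25.6, max(83.2, 0) = 83.2
Node uu (S = 294): continuation = 1/1.12·[0.5333·0.0000 + 0.4667·0.0000] = 0.0000; exercise value = 0.0000 ≤ continuation, so V_uu = 0.0000
Node ud (S = 168): continuation = 1/1.12·[0.5333·0.0000 + 0.4667·25.6000] = 10.6667; exercise value = 0.0000 ≤ continuation, so V_ud = 10.6667
Node dd (S = 96): continuation = 1/1.12·[0.5333·25.6000 + 0.4667·83.2000] = 46.8571; exercise value = 64.0000 > continuation, so V_dd = 64.0000 (exercise)
Node u (S = 210): continuation = 1/1.12·[0.5333·0.0000 + 0.4667·10.6667] = 4.4444; exercise value = 0.0000 ≤ continuation, so V_u = 4.4444
Node d (S = 120): continuation = 1/1.12·[0.5333·10.6667 + 0.4667·64.0000] = 31.7460; exercise value = 40.0000 > continuation, so V_d = 40.0000 (exercise)
Node 0 (S = 150): continuation = 1/1.12·[0.5333·4.4444 + 0.4667·40.0000] = 18.7831; exercise value = 10.0000 ≤ continuation, so V_0 = 18.7831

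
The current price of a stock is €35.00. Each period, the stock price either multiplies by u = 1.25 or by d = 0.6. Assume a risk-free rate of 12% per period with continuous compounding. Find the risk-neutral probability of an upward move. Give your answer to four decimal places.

p = 0.8115

Risk-neutral probability p = (e^0.12 − 0.6)/(1.25 − 0.6) = 0.5275/0.6500 = 0.8115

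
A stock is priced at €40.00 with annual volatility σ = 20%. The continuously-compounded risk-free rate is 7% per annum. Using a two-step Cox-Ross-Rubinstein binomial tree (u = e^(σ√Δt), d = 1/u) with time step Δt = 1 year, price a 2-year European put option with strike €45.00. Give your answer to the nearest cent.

CRR parameters: u = e^(σ√Δt) = e^(0.2·√1) = 1.2214, d = 1/u = 0.8187
Per-period rate: rΔt = 0.07·1 = 0.07, so R = e^0.07 = 1.0725
Risk-neutral probability p = (e^0.07 − 0.8187)/(1.2214 − 0.8187) = 0.2538/0.4027 = 0.6302
Terminal stock prices: S_uu = 59.67, S_ud = 40, S_dd = 26.81
Terminal payoffs (K − S): max(-14.67, 0) = 0, max(5, 0) = 5, max(18.19, 0) = 18.19
Node u (S = 48.86): V_u = e^(−0.07)·[0.6302·0.0000 + 0.3698·5.0000] = 1.7238
Node d (S = 32.75): V_d = e^(−0.07)·[0.6302·5.0000 + 0.3698·18.1872] = 9.2085
Node 0 (S = 40): V_0 = e^(−0.07)·[0.6302·1.7238 + 0.3698·9.2085] = 4.1878

€4.19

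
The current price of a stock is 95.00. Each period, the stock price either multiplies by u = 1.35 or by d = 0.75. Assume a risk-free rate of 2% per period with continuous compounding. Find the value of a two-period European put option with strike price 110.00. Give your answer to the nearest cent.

22.99

Risk-neutral probability p = (e^0.02 − 0.75)/(1.35 − 0.75) = 0.2702/0.6000 = 0.4503
Terminal stock prices: S_uu = 173.1, S_ud = 96.19, S_dd = 53.44
Terminal payoffs (K − S): max(-63.14, 0) = 0, max(13.81, 0) = 13.81, max(56.56, 0) = 56.56
Node u (S = 128.2): V_u = e^(−0.02)·[0.4503·0.0000 + 0.5497·13.8125] = 7.4419
Node d (S = 71.25): V_d = e^(−0.02)·[0.4503·13.8125 + 0.5497·56.5625] = 36.5719
Node 0 (S = 95): V_0 = e^(−0.02)·[0.4503·7.4419 + 0.5497·36.5719] = 22.9892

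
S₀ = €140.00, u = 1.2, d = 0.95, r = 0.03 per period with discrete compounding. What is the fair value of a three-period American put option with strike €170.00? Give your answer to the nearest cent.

€30.00

Risk-neutral probability p = (1 + 0.03 − 0.95)/(1.2 − 0.95) = 0.0800/0.2500 = 0.3200
Terminal stock prices: S_uuu = 241.9, S_uud = 191.5, S_udd = 151.6, S_ddd = 120
Terminal payoffs (K − S): max(-71.92, 0) = 0, max(-21.52, 0) = 0, max(18.38, 0) = 18.38, max(49.97, 0) = 49.97
Node uu (S = 201.6): continuation = 1/1.03·[0.3200·0.0000 + 0.6800·0.0000] = 0.0000; exercise value = 0.0000 ≤ continuation, so V_uu = 0.0000
Node ud (S = 159.6): continuation = 1/1.03·[0.3200·0.0000 + 0.6800·18.3800] = 12.1344; exercise value = 10.4000 ≤ continuation, so V_ud = 12.1344
Node dd (S = 126.3): continuation = 1/1.03·[0.3200·18.3800 + 0.6800·49.9675] = 38.6985; exercise value = 43.6500 > continuation, so V_dd = 43.6500 (exercise)
Node u (S = 168): continuation = 1/1.03·[0.3200·0.0000 + 0.6800·12.1344] = 8.0110; exercise value = 2.0000 ≤ continuation, so V_u = 8.0110
Node d (S = 133): continuation = 1/1.03·[0.3200·12.1344 + 0.6800·43.6500] = 32.5874; exercise value = 37.0000 > continuation, so V_d = 37.0000 (exercise)
Node 0 (S = 140): continuation = 1/1.03·[0.3200·8.0110 + 0.6800·37.0000] = 26.9161; exercise value = 30.0000 > continuation, so V_0 = 30.0000 (exercise)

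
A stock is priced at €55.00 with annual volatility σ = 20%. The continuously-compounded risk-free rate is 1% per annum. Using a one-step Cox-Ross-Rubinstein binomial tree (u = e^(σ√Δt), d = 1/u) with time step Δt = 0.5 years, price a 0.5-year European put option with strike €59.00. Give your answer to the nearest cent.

CRR parameters: u = e^(σ√Δt) = e^(0.2·√0.5) = 1.1519, d = 1/u = 0.8681
Per-period rate: rΔt = 0.01·0.5 = 0.005, so R = e^0.005 = 1.0050
Risk-neutral probability p = (e^0.005 − 0.8681)/(1.1519 − 0.8681) = 0.1369/0.2838 = 0.4824
Terminal stock prices: S_u = 63.36, S_d = 47.75
Terminal payoffs (K − S): max(-4.355, 0) = 0, max(11.25, 0) = 11.25
Node 0 (S = 55): V_0 = e^(−0.005)·[0.4824·0.0000 + 0.5176·11.2532] = 5.7960

€5.80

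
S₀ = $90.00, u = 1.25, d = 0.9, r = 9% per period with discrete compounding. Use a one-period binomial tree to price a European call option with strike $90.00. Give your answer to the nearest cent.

$11.21

Risk-neutral probability p = (1 + 0.09 − 0.9)/(1.25 − 0.9) = 0.1900/0.3500 = 0.5429
Terminal stock prices: S_u = 112.5, S_d = 81
Terminal payoffs (S − K): max(22.5, 0) = 22.5, max(-9, 0) = 0
Node 0 (S = 90): V_0 = 1/1.09·[0.5429·22.5000 + 0.4571·0.0000] = 11.2058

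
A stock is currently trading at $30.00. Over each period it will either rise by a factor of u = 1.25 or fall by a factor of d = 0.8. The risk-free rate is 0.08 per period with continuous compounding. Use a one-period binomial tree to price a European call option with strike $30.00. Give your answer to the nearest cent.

Risk-neutral probability p = (e^0.08 − 0.8)/(1.25 − 0.8) = 0.2833/0.4500 = 0.6295
Terminal stock prices: S_u = 37.5, S_d = 24
Terminal payoffs (S − K): max(7.5, 0) = 7.5, max(-6, 0) = 0
Node 0 (S = 30): V_0 = e^(−0.08)·[0.6295·7.5000 + 0.3705·0.0000] = 4.3584

$4.36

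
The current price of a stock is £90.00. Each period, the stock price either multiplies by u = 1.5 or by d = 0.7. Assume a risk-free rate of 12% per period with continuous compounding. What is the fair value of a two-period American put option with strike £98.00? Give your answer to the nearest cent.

Risk-neutral probability p = (e^0.12 − 0.7)/(1.5 − 0.7) = 0.4275/0.8000 = 0.5344
Terminal stock prices: S_uu = 202.5, S_ud = 94.5, S_dd = 44.1
Terminal payoffs (K − S): max(-104.5, 0) = 0, max(3.5, 0) = 3.5, max(53.9, 0) = 53.9
Node u (S = 135): continuation = e^(−0.12)·[0.5344·0.0000 + 0.4656·3.5000] = 1.4454; exercise value = 0.0000 ≤ continuation, so V_u = 1.4454
Node d (S = 63): continuation = e^(−0.12)·[0.5344·3.5000 + 0.4656·53.9000] = 23.9182; exercise value = 35.0000 > continuation, so V_d = 35.0000 (exercise)
Node 0 (S = 90): continuation = e^(−0.12)·[0.5344·1.4454 + 0.4656·35.0000] = 15.1392; exercise value = 8.0000 ≤ continuation, so V_0 = 15.1392

£15.14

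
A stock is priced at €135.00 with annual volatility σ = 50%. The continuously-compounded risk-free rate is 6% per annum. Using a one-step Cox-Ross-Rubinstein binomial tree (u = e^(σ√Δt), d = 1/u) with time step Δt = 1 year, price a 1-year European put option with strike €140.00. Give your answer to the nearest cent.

CRR parameters: u = e^(σ√Δt) = e^(0.5·√1) = 1.6487, d = 1/u = 0.6065
Per-period rate: rΔt = 0.06·1 = 0.06, so R = e^0.06 = 1.0618
Risk-neutral probability p = (e^0.06 − 0.6065)/(1.6487 − 0.6065) = 0.4553/1.0422 = 0.4369
Terminal stock prices: S_u = 222.6, S_d = 81.88
Terminal payoffs (K − S): max(-82.58, 0) = 0, max(58.12, 0) = 58.12
Node 0 (S = 135): V_0 = e^(−0.06)·[0.4369·0.0000 + 0.5631·58.1184] = 30.8220

€30.82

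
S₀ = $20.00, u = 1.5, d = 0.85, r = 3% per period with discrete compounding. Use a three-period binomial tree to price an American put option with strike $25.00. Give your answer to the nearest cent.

$6.08

Risk-neutral probability p = (1 + 0.03 − 0.85)/(1.5 − 0.85) = 0.1800/0.6500 = 0.2769
Terminal stock prices: S_uuu = 67.5, S_uud = 38.25, S_udd = 21.67, S_ddd = 12.28
Terminal payoffs (K − S): max(-42.5, 0) = 0, max(-13.25, 0) = 0, max(3.325, 0) = 3.325, max(12.72, 0) = 12.72
Node uu (S = 45): continuation = 1/1.03·[0.2769·0.0000 + 0.7231·0.0000] = 0.0000; exercise value = 0.0000 ≤ continuation, so V_uu = 0.0000
Node ud (S = 25.5): continuation = 1/1.03·[0.2769·0.0000 + 0.7231·3.3250] = 2.3342; exercise value = 0.0000 ≤ continuation, so V_ud = 2.3342
Node dd (S = 14.45): continuation = 1/1.03·[0.2769·3.3250 + 0.7231·12.7175] = 9.8218; exercise value = 10.5500 > continuation, so V_dd = 10.5500 (exercise)
Node u (S = 30): continuation = 1/1.03·[0.2769·0.0000 + 0.7231·2.3342] = 1.6387; exercise value = 0.0000 ≤ continuation, so V_u = 1.6387
Node d (S = 17): continuation = 1/1.03·[0.2769·2.3342 + 0.7231·10.5500] = 8.0338; exercise value = 8.0000 ≤ continuation, so V_d = 8.0338
Node 0 (S = 20): continuation = 1/1.03·[0.2769·1.6387 + 0.7231·8.0338] = 6.0805; exercise value = 5.0000 ≤ continuation, so V_0 = 6.0805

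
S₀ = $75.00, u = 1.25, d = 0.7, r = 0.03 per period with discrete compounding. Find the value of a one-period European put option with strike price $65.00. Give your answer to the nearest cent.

Risk-neutral probability p = (1 + 0.03 − 0.7)/(1.25 − 0.7) = 0.3300/0.5500 = 0.6000
Terminal stock prices: S_u = 93.75, S_d = 52.5
Terminal payoffs (K − S): max(-28.75, 0) = 0, max(12.5, 0) = 12.5
Node 0 (S = 75): V_0 = 1/1.03·[0.6000·0.0000 + 0.4000·12.5000] = 4.8544

$4.85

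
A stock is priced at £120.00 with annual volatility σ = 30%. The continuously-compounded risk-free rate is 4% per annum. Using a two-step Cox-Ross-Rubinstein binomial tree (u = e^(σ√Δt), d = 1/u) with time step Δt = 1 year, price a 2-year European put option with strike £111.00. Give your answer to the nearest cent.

£10.73

CRR parameters: u = e^(σ√Δt) = e^(0.3·√1) = 1.3499, d = 1/u = 0.7408
Per-period rate: rΔt = 0.04·1 = 0.04, so R = e^0.04 = 1.0408
Risk-neutral probability p = (e^0.04 − 0.7408)/(1.3499 − 0.7408) = 0.3000/0.6090 = 0.4926
Terminal stock prices: S_uu = 218.7, S_ud = 120, S_dd = 65.86
Terminal payoffs (K − S): max(-107.7, 0) = 0, max(-9, 0) = 0, max(45.14, 0) = 45.14
Node u (S = 162): V_u = e^(−0.04)·[0.4926·0.0000 + 0.5074·0.0000] = 0.0000
Node d (S = 88.9): V_d = e^(−0.04)·[0.4926·0.0000 + 0.5074·45.1426] = 22.0087
Node 0 (S = 120): V_0 = e^(−0.04)·[0.4926·0.0000 + 0.5074·22.0087] = 10.7301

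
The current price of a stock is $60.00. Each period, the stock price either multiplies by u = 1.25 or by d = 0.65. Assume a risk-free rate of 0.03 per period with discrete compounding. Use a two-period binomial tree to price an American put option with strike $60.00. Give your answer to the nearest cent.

$9.94

Risk-neutral probability p = (1 + 0.03 − 0.65)/(1.25 − 0.65) = 0.3800/0.6000 = 0.6333
Terminal stock prices: S_uu = 93.75, S_ud = 48.75, S_dd = 25.35
Terminal payoffs (K − S): max(-33.75, 0) = 0, max(11.25, 0) = 11.25, max(34.65, 0) = 34.65
Node u (S = 75): continuation = 1/1.03·[0.6333·0.0000 + 0.3667·11.2500] = 4.0049; exercise value = 0.0000 ≤ continuation, so V_u = 4.0049
Node d (S = 39): continuation = 1/1.03·[0.6333·11.2500 + 0.3667·34.6500] = 19.2524; exercise value = 21.0000 > continuation, so V_d = 21.0000 (exercise)
Node 0 (S = 60): continuation = 1/1.03·[0.6333·4.0049 + 0.3667·21.0000] = 9.9383; exercise value = 0.0000 ≤ continuation, so V_0 = 9.9383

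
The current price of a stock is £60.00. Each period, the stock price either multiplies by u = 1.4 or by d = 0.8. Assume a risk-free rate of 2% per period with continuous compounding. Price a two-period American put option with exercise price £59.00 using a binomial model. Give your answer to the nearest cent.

£7.93

Risk-neutral probability p = (e^0.02 − 0.8)/(1.4 − 0.8) = 0.2202/0.6000 = 0.3670
Terminal stock prices: S_uu = 117.6, S_ud = 67.2, S_dd = 38.4
Terminal payoffs (K − S): max(-58.6, 0) = 0, max(-8.2, 0) = 0, max(20.6, 0) = 20.6
Node u (S = 84): continuation = e^(−0.02)·[0.3670·0.0000 + 0.6330·0.0000] = 0.0000; exercise value = 0.0000 ≤ continuation, so V_u = 0.0000
Node d (S = 48): continuation = e^(−0.02)·[0.3670·0.0000 + 0.6330·20.6000] = 12.7815; exercise value = 11.0000 ≤ continuation, so V_d = 12.7815
Node 0 (S = 60): continuation = e^(−0.02)·[0.3670·0.0000 + 0.6330·12.7815] = 7.9305; exercise value = 0.0000 ≤ continuation, so V_0 = 7.9305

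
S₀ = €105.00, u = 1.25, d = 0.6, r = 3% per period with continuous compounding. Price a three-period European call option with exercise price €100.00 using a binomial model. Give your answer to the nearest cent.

€27.89

Risk-neutral probability p = (e^0.03 − 0.6)/(1.25 − 0.6) = 0.4305/0.6500 = 0.6622
Terminal stock prices: S_uuu = 205.1, S_uud = 98.44, S_udd = 47.25, S_ddd = 22.68
Terminal payoffs (S − K): max(105.1, 0) = 105.1, max(-1.562, 0) = 0, max(-52.75, 0) = 0, max(-77.32, 0) = 0
Node uu (S = 164.1): V_uu = e^(−0.03)·[0.6622·105.0781 + 0.3378·0.0000] = 67.5301
Node ud (S = 78.75): V_ud = e^(−0.03)·[0.6622·0.0000 + 0.3378·0.0000] = 0.0000
Node dd (S = 37.8): V_dd = e^(−0.03)·[0.6622·0.0000 + 0.3378·0.0000] = 0.0000
Node u (S = 131.2): V_u = e^(−0.03)·[0.6622·67.5301 + 0.3378·0.0000] = 43.3993
Node d (S = 63): V_d = e^(−0.03)·[0.6622·0.0000 + 0.3378·0.0000] = 0.0000
Node 0 (S = 105): V_0 = e^(−0.03)·[0.6622·43.3993 + 0.3378·0.0000] = 27.8912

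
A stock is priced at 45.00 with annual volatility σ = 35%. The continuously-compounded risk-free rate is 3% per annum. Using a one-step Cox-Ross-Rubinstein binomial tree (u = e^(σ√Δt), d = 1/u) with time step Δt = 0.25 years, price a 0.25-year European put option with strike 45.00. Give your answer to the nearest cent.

3.74

CRR parameters: u = e^(σ√Δt) = e^(0.35·√0.25) = 1.1912, d = 1/u = 0.8395
Per-period rate: rΔt = 0.03·0.25 = 0.0075, so R = e^0.0075 = 1.0075
Risk-neutral probability p = (e^0.0075 − 0.8395)/(1.1912 − 0.8395) = 0.1681/0.3518 = 0.4778
Terminal stock prices: S_u = 53.61, S_d = 37.78
Terminal payoffs (K − S): max(-8.606, 0) = 0, max(7.224, 0) = 7.224
Node 0 (S = 45): V_0 = e^(−0.0075)·[0.4778·0.0000 + 0.5222·7.2244] = 3.7447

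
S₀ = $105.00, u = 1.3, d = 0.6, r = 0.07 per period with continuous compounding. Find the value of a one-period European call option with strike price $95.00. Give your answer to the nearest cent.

$26.12

Risk-neutral probability p = (e^0.07 − 0.6)/(1.3 − 0.6) = 0.4725/0.7000 = 0.6750
Terminal stock prices: S_u = 136.5, S_d = 63
Terminal payoffs (S − K): max(41.5, 0) = 41.5, max(-32, 0) = 0
Node 0 (S = 105): V_0 = e^(−0.07)·[0.6750·41.5000 + 0.3250·0.0000] = 26.1191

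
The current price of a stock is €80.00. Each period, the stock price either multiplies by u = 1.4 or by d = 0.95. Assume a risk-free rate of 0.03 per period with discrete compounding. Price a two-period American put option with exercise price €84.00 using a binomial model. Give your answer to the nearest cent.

€7.52

Risk-neutral probability p = (1 + 0.03 − 0.95)/(1.4 − 0.95) = 0.0800/0.4500 = 0.1778
Terminal stock prices: S_uu = 156.8, S_ud = 106.4, S_dd = 72.2
Terminal payoffs (K − S): max(-72.8, 0) = 0, max(-22.4, 0) = 0, max(11.8, 0) = 11.8
Node u (S = 112): continuation = 1/1.03·[0.1778·0.0000 + 0.8222·0.0000] = 0.0000; exercise value = 0.0000 ≤ continuation, so V_u = 0.0000
Node d (S = 76): continuation = 1/1.03·[0.1778·0.0000 + 0.8222·11.8000] = 9.4196; exercise value = 8.0000 ≤ continuation, so V_d = 9.4196
Node 0 (S = 80): continuation = 1/1.03·[0.1778·0.0000 + 0.8222·9.4196] = 7.5194; exercise value = 4.0000 ≤ continuation, so V_0 = 7.5194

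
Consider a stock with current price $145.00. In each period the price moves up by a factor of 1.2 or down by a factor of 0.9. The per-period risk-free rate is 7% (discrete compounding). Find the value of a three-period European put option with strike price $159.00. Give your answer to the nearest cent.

Risk-neutral probability p = (1 + 0.07 − 0.9)/(1.2 − 0.9) = 0.1700/0.3000 = 0.5667
Terminal stock prices: S_uuu = 250.6, S_uud = 187.9, S_udd = 140.9, S_ddd = 105.7
Terminal payoffs (K − S): max(-91.56, 0) = 0, max(-28.92, 0) = 0, max(18.06, 0) = 18.06, max(53.29, 0) = 53.29
Node uu (S = 208.8): V_uu = 1/1.07·[0.5667·0.0000 + 0.4333·0.0000] = 0.0000
Node ud (S = 156.6): V_ud = 1/1.07·[0.5667·0.0000 + 0.4333·18.0600] = 7.3140
Node dd (S = 117.5): V_dd = 1/1.07·[0.5667·18.0600 + 0.4333·53.2950] = 31.1481
Node u (S = 174): V_u = 1/1.07·[0.5667·0.0000 + 0.4333·7.3140] = 2.9621
Node d (S = 130.5): V_d = 1/1.07·[0.5667·7.3140 + 0.4333·31.1481] = 16.4880
Node 0 (S = 145): V_0 = 1/1.07·[0.5667·2.9621 + 0.4333·16.4880] = 8.2461

$8.25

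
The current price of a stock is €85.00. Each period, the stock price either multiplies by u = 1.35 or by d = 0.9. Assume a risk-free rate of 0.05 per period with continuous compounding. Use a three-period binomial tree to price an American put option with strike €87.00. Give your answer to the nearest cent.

Risk-neutral probability p = (e^0.05 − 0.9)/(1.35 − 0.9) = 0.1513/0.4500 = 0.3362
Terminal stock prices: S_uuu = 209.1, S_uud = 139.4, S_udd = 92.95, S_ddd = 61.97
Terminal payoffs (K − S): max(-122.1, 0) = 0, max(-52.42, 0) = 0, max(-5.948, 0) = 0, max(25.03, 0) = 25.03
Node uu (S = 154.9): continuation = e^(−0.05)·[0.3362·0.0000 + 0.6638·0.0000] = 0.0000; exercise value = 0.0000 ≤ continuation, so V_uu = 0.0000
Node ud (S = 103.3): continuation = e^(−0.05)·[0.3362·0.0000 + 0.6638·0.0000] = 0.0000; exercise value = 0.0000 ≤ continuation, so V_ud = 0.0000
Node dd (S = 68.85): continuation = e^(−0.05)·[0.3362·0.0000 + 0.6638·25.0350] = 15.8088; exercise value = 18.1500 > continuation, so V_dd = 18.1500 (exercise)
Node u (S = 114.8): continuation = e^(−0.05)·[0.3362·0.0000 + 0.6638·0.0000] = 0.0000; exercise value = 0.0000 ≤ continuation, so V_u = 0.0000
Node d (S = 76.5): continuation = e^(−0.05)·[0.3362·0.0000 + 0.6638·18.1500] = 11.4611; exercise value = 10.5000 ≤ continuation, so V_d = 11.4611
Node 0 (S = 85): continuation = e^(−0.05)·[0.3362·0.0000 + 0.6638·11.4611] = 7.2373; exercise value = 2.0000 ≤ continuation, so V_0 = 7.2373

€7.24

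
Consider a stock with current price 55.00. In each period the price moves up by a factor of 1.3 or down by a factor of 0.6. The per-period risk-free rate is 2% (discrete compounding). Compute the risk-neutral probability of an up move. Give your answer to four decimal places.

Risk-neutral probability p = (1 + 0.02 − 0.6)/(1.3 − 0.6) = 0.4200/0.7000 = 0.6000

p = 0.6000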